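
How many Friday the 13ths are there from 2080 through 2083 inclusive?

Friday-the-13ths by year:
2080: Sep, Dec
2081: Jun
2082: Feb, Mar, Nov
2083: Aug

7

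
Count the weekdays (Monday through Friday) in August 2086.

2086-08-01 is a Thursday.
From 2086-08-01 to 2086-08-31 is 31 days inclusive.
31 = 7 × 4 + 3, so there are 4 full weeks plus 3 extra days.
Each full week contributes 5 weekdays (Mon–Fri): 4 × 5 = 20.
The 3 extra days are Thursday, Friday, Saturday — 2 of them qualify.
Total: 20 + 2 = 22.

22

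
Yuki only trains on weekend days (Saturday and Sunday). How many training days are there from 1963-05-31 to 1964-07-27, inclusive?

1963-05-31 is a Friday.
The range spans 424 days (inclusive of both endpoints).
424 = 7 × 60 + 4, so there are 60 full weeks plus 4 extra days.
Each full week contributes 2 weekend days (Sat, Sun): 60 × 2 = 120.
The 4 extra days are Fri, Sat, Sun, Mon — 2 of them qualify.
Total: 120 + 2 = 122.

122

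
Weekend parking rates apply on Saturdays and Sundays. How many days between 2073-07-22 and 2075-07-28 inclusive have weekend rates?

212

2073-07-22 is a Saturday.
The range spans 737 days (inclusive of both endpoints).
737 = 7 × 105 + 2, so there are 105 full weeks plus 2 extra days.
Each full week contributes 2 weekend days (Sat, Sun): 105 × 2 = 210.
The 2 extra days are Saturday, Sunday — 2 of them qualify.
Total: 210 + 2 = 212.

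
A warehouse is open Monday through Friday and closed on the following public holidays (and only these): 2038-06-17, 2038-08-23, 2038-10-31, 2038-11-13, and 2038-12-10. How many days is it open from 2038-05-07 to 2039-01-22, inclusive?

183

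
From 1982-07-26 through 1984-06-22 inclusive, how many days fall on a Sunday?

1982-07-26 is a Monday.
That's 698 days from start to end, counting both.
698 = 7 × 99 + 5, so there are 99 full weeks plus 5 extra days.
Each full week contributes one Sunday: 99 so far.
The 5 extra days are Mon, Tue, Wed, Thu, Fri — none qualify.
Total: 99 + 0 = 99.

99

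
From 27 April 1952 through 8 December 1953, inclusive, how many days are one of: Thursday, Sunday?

27 April 1952 is a Sunday.
From 27 April 1952 to 8 December 1953 is 591 days inclusive.
591 = 7 × 84 + 3, so there are 84 full weeks plus 3 extra days.
Each full week contributes 2 days from the set (Thu, Sun): 84 × 2 = 168.
The 3 extra days are Sun, Mon, Tue — 1 of them qualifies.
Total: 168 + 1 = 169.

169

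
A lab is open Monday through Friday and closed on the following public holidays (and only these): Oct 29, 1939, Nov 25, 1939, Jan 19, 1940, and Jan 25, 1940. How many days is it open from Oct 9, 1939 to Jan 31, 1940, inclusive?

81 working days

Oct 9, 1939 is a Monday.
That's 115 days from start to end, counting both.
115 = 7 × 16 + 3, so there are 16 full weeks plus 3 extra days.
Each full week contributes 5 weekdays (Mon–Fri): 16 × 5 = 80.
The 3 extra days are Monday, Tuesday, Wednesday — 3 of them qualify.
Total: 80 + 3 = 83.
Holidays: Oct 29, 1939 (Sun); Nov 25, 1939 (Sat); Jan 19, 1940 (Fri); Jan 25, 1940 (Thu).
2 of the 4 holidays fall on weekdays; the rest are weekends and were already excluded.
Business days: 83 − 2 = 81.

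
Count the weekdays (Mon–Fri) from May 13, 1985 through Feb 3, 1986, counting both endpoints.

May 13, 1985 is a Monday.
That's 267 days from start to end, counting both.
267 = 7 × 38 + 1, so there are 38 full weeks plus 1 extra day.
Each full week contributes 5 weekdays (Mon–Fri): 38 × 5 = 190.
The 1 extra day is Mon — 1 of them qualifies.
Total: 190 + 1 = 191.

191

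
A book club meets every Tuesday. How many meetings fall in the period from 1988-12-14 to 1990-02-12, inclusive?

60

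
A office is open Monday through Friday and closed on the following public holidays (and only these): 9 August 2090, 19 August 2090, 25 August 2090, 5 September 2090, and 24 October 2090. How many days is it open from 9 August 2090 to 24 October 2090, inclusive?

9 August 2090 is a Wednesday.
From 9 August 2090 to 24 October 2090 is 77 days inclusive.
77 = 7 × 11, so the span is exactly 11 full weeks.
Each full week contributes 5 weekdays (Mon–Fri): 11 × 5 = 55.
Holidays: 9 August 2090 (Wed); 19 August 2090 (Sat); 25 August 2090 (Fri); 5 September 2090 (Tue); 24 October 2090 (Tue).
4 of the 5 holidays fall on weekdays; the rest are weekends and were already excluded.
Business days: 55 − 4 = 51.

51 working days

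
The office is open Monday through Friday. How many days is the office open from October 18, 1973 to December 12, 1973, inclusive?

40

October 18, 1973 is a Thursday.
The range spans 56 days (inclusive of both endpoints).
56 = 7 × 8, so the span is exactly 8 full weeks.
Each full week contributes 5 weekdays (Mon–Fri): 8 × 5 = 40.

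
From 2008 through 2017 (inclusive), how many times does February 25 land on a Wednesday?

Day of week of February 25 in each year:
2008: Mon, 2009: Wed ✓, 2010: Thu, 2011: Fri, 2012: Sat, 2013: Mon, 2014: Tue, 2015: Wed ✓, 2016: Thu, 2017: Sat
Wednesdays: 2009, 2015.

2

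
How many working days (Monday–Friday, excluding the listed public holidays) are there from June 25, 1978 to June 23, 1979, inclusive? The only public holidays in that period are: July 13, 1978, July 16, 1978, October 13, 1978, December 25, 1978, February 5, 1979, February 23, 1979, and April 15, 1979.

June 25, 1978 is a Sunday.
From June 25, 1978 to June 23, 1979 is 364 days inclusive.
364 = 7 × 52, so the span is exactly 52 full weeks.
Each full week contributes 5 weekdays (Mon–Fri): 52 × 5 = 260.
Holidays: July 13, 1978 (Thu); July 16, 1978 (Sun); October 13, 1978 (Fri); December 25, 1978 (Mon); February 5, 1979 (Mon); February 23, 1979 (Fri); April 15, 1979 (Sun).
5 of the 7 holidays fall on weekdays; the rest are weekends and were already excluded.
Business days: 260 − 5 = 255.

255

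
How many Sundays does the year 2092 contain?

52

January 1, 2092 is a Tuesday.
That's 366 days from start to end, counting both.
366 = 7 × 52 + 2, so there are 52 full weeks plus 2 extra days.
Each full week contributes one Sunday: 52 so far.
The 2 extra days are Tue, Wed — none qualify.
Total: 52 + 0 = 52.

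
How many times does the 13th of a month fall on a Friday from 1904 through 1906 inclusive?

Friday-the-13ths by year:
1904: May
1905: Jan, Oct
1906: Apr, Jul

5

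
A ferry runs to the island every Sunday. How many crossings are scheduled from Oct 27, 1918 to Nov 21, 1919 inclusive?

Oct 27, 1918 is a Sunday.
That's 391 days from start to end, counting both.
391 = 7 × 55 + 6, so there are 55 full weeks plus 6 extra days.
Each full week contributes one Sunday: 55 so far.
The 6 extra days are Sunday, Monday, Tuesday, Wednesday, Thursday, Friday — 1 of them qualifies.
Total: 55 + 1 = 56.

56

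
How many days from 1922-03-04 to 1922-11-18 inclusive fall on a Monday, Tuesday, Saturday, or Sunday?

149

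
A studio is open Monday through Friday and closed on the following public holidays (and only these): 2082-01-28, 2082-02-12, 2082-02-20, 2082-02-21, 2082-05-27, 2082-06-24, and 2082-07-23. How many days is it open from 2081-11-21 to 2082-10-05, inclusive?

2081-11-21 is a Friday.
The range spans 319 days (inclusive of both endpoints).
319 = 7 × 45 + 4, so there are 45 full weeks plus 4 extra days.
Each full week contributes 5 weekdays (Mon–Fri): 45 × 5 = 225.
The 4 extra days are Fri, Sat, Sun, Mon — 2 of them qualify.
Total: 225 + 2 = 227.
Holidays: 2082-01-28 (Wed); 2082-02-12 (Thu); 2082-02-20 (Fri); 2082-02-21 (Sat); 2082-05-27 (Wed); 2082-06-24 (Wed); 2082-07-23 (Thu).
6 of the 7 holidays fall on weekdays; the rest are weekends and were already excluded.
Business days: 227 − 6 = 221.

221 working days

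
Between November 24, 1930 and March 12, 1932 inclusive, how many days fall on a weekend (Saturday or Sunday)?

November 24, 1930 is a Monday.
The range spans 475 days (inclusive of both endpoints).
475 = 7 × 67 + 6, so there are 67 full weeks plus 6 extra days.
Each full week contributes 2 weekend days (Sat, Sun): 67 × 2 = 134.
The 6 extra days are Monday, Tuesday, Wednesday, Thursday, Friday, Saturday — 1 of them qualifies.
Total: 134 + 1 = 135.

135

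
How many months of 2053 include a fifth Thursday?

A month has five Thursdays exactly when Thursday falls within its first (length − 28) days.
Jan: 31 days, starts Wed → 5 of Wed, Thu, Fri ✓
Feb: 28 days, starts Sat → 5 of (none)
Mar: 31 days, starts Sat → 5 of Sat, Sun, Mon
Apr: 30 days, starts Tue → 5 of Tue, Wed
May: 31 days, starts Thu → 5 of Thu, Fri, Sat ✓
Jun: 30 days, starts Sun → 5 of Sun, Mon
Jul: 31 days, starts Tue → 5 of Tue, Wed, Thu ✓
Aug: 31 days, starts Fri → 5 of Fri, Sat, Sun
Sep: 30 days, starts Mon → 5 of Mon, Tue
Oct: 31 days, starts Wed → 5 of Wed, Thu, Fri ✓
Nov: 30 days, starts Sat → 5 of Sat, Sun
Dec: 31 days, starts Mon → 5 of Mon, Tue, Wed
Months with five Thursdays: Jan, May, Jul, Oct.

4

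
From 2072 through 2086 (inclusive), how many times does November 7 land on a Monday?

2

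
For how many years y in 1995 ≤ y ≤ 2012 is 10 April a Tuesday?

3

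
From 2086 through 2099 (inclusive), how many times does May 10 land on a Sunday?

Day of week of May 10 in each year:
2086: Fri, 2087: Sat, 2088: Mon, 2089: Tue, 2090: Wed, 2091: Thu, 2092: Sat, 2093: Sun ✓, 2094: Mon, 2095: Tue, 2096: Thu, 2097: Fri, 2098: Sat, 2099: Sun ✓
Sundays: 2093, 2099.

2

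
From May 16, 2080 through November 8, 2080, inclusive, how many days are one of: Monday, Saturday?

May 16, 2080 is a Thursday.
From May 16, 2080 to November 8, 2080 is 177 days inclusive.
177 = 7 × 25 + 2, so there are 25 full weeks plus 2 extra days.
Each full week contributes 2 days from the set (Mon, Sat): 25 × 2 = 50.
The 2 extra days are Thu, Fri — none qualify.
Total: 50 + 0 = 50.

50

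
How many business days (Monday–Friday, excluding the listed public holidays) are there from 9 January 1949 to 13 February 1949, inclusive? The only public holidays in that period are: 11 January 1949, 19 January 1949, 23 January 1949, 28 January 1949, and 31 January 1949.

9 January 1949 is a Sunday.
The range spans 36 days (inclusive of both endpoints).
36 = 7 × 5 + 1, so there are 5 full weeks plus 1 extra day.
Each full week contributes 5 weekdays (Mon–Fri): 5 × 5 = 25.
The 1 extra day is Sun — none qualify.
Total: 25 + 0 = 25.
Holidays: 11 January 1949 (Tue); 19 January 1949 (Wed); 23 January 1949 (Sun); 28 January 1949 (Fri); 31 January 1949 (Mon).
4 of the 5 holidays fall on weekdays; the rest are weekends and were already excluded.
Business days: 25 − 4 = 21.

21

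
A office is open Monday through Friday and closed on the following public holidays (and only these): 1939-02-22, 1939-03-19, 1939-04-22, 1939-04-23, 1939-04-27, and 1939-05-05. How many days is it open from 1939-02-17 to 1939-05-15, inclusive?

59 business days

1939-02-17 is a Friday.
From 1939-02-17 to 1939-05-15 is 88 days inclusive.
88 = 7 × 12 + 4, so there are 12 full weeks plus 4 extra days.
Each full week contributes 5 weekdays (Mon–Fri): 12 × 5 = 60.
The 4 extra days are Fri, Sat, Sun, Mon — 2 of them qualify.
Total: 60 + 2 = 62.
Holidays: 1939-02-22 (Wed); 1939-03-19 (Sun); 1939-04-22 (Sat); 1939-04-23 (Sun); 1939-04-27 (Thu); 1939-05-05 (Fri).
3 of the 6 holidays fall on weekdays; the rest are weekends and were already excluded.
Business days: 62 − 3 = 59.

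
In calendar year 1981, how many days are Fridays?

52

Jan 1, 1981 is a Thursday.
From Jan 1, 1981 to Dec 31, 1981 is 365 days inclusive.
365 = 7 × 52 + 1, so there are 52 full weeks plus 1 extra day.
Each full week contributes one Friday: 52 so far.
The 1 extra day is Thu — none qualify.
Total: 52 + 0 = 52.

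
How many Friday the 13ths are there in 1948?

2

The 13th falls on a Friday when the month's 13th has weekday Fri.
Jan 13 is Tue; Feb 13 is Fri ✓; Mar 13 is Sat; Apr 13 is Tue; May 13 is Thu; Jun 13 is Sun; Jul 13 is Tue; Aug 13 is Fri ✓; Sep 13 is Mon; Oct 13 is Wed; Nov 13 is Sat; Dec 13 is Mon.
Friday the 13ths: Feb, Aug.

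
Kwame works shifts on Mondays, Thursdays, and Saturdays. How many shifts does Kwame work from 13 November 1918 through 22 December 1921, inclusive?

13 November 1918 is a Wednesday.
The range spans 1136 days (inclusive of both endpoints).
1136 = 7 × 162 + 2, so there are 162 full weeks plus 2 extra days.
Each full week contributes 3 days from the set (Mon, Thu, Sat): 162 × 3 = 486.
The 2 extra days are Wed, Thu — 1 of them qualifies.
Total: 486 + 1 = 487.

487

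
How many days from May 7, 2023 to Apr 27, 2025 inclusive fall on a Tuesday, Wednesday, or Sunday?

May 7, 2023 is a Sunday.
That's 722 days from start to end, counting both.
722 = 7 × 103 + 1, so there are 103 full weeks plus 1 extra day.
Each full week contributes 3 days from the set (Tue, Wed, Sun): 103 × 3 = 309.
The 1 extra day is Sunday — 1 of them qualifies.
Total: 309 + 1 = 310.

310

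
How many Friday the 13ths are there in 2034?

The 13th falls on a Friday when the month's 13th has weekday Fri.
Jan 13 is Fri ✓; Feb 13 is Mon; Mar 13 is Mon; Apr 13 is Thu; May 13 is Sat; Jun 13 is Tue; Jul 13 is Thu; Aug 13 is Sun; Sep 13 is Wed; Oct 13 is Fri ✓; Nov 13 is Mon; Dec 13 is Wed.
Friday the 13ths: Jan, Oct.

2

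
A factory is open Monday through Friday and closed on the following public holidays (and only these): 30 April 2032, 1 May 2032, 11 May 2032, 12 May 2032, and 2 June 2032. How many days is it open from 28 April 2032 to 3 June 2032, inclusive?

28 April 2032 is a Wednesday.
From 28 April 2032 to 3 June 2032 is 37 days inclusive.
37 = 7 × 5 + 2, so there are 5 full weeks plus 2 extra days.
Each full week contributes 5 weekdays (Mon–Fri): 5 × 5 = 25.
The 2 extra days are Wed, Thu — 2 of them qualify.
Total: 25 + 2 = 27.
Holidays: 30 April 2032 (Fri); 1 May 2032 (Sat); 11 May 2032 (Tue); 12 May 2032 (Wed); 2 June 2032 (Wed).
4 of the 5 holidays fall on weekdays; the rest are weekends and were already excluded.
Business days: 27 − 4 = 23.

23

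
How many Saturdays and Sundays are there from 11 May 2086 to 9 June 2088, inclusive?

218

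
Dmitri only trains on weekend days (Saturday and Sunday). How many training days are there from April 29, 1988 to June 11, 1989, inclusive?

April 29, 1988 is a Friday.
That's 409 days from start to end, counting both.
409 = 7 × 58 + 3, so there are 58 full weeks plus 3 extra days.
Each full week contributes 2 weekend days (Sat, Sun): 58 × 2 = 116.
The 3 extra days are Friday, Saturday, Sunday — 2 of them qualify.
Total: 116 + 2 = 118.

118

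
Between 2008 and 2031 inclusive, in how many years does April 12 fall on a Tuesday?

Day of week of April 12 in each year:
2008: Sat, 2009: Sun, 2010: Mon, 2011: Tue ✓, 2012: Thu, 2013: Fri, 2014: Sat, 2015: Sun, 2016: Tue ✓, 2017: Wed, 2018: Thu, 2019: Fri, 2020: Sun, 2021: Mon, 2022: Tue ✓, 2023: Wed, 2024: Fri, 2025: Sat, 2026: Sun, 2027: Mon, 2028: Wed, 2029: Thu, 2030: Fri, 2031: Sat
Tuesdays: 2011, 2016, 2022.

3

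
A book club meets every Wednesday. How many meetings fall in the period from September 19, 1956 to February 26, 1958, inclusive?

76

September 19, 1956 is a Wednesday.
The range spans 526 days (inclusive of both endpoints).
526 = 7 × 75 + 1, so there are 75 full weeks plus 1 extra day.
Each full week contributes one Wednesday: 75 so far.
The 1 extra day is Wednesday — 1 of them qualifies.
Total: 75 + 1 = 76.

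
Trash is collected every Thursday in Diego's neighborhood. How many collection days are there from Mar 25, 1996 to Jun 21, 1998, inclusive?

Mar 25, 1996 is a Monday.
The range spans 819 days (inclusive of both endpoints).
819 = 7 × 117, so the span is exactly 117 full weeks.
Each full week contributes one Thursday: 117 so far.

117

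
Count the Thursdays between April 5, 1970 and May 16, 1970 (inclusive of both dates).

6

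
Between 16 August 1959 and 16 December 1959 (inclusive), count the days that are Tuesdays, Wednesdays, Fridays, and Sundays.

16 August 1959 is a Sunday.
That's 123 days from start to end, counting both.
123 = 7 × 17 + 4, so there are 17 full weeks plus 4 extra days.
Each full week contributes 4 days from the set (Tue, Wed, Fri, Sun): 17 × 4 = 68.
The 4 extra days are Sun, Mon, Tue, Wed — 3 of them qualify.
Total: 68 + 3 = 71.

71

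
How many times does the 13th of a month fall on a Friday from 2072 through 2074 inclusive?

Friday-the-13ths by year:
2072: May
2073: Jan, Oct
2074: Apr, Jul

5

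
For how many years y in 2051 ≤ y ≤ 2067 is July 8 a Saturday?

3

Day of week of July 8 in each year:
2051: Sat ✓, 2052: Mon, 2053: Tue, 2054: Wed, 2055: Thu, 2056: Sat ✓, 2057: Sun, 2058: Mon, 2059: Tue, 2060: Thu, 2061: Fri, 2062: Sat ✓, 2063: Sun, 2064: Tue, 2065: Wed, 2066: Thu, 2067: Fri
Saturdays: 2051, 2056, 2062.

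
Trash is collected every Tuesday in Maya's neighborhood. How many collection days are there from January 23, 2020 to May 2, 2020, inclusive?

14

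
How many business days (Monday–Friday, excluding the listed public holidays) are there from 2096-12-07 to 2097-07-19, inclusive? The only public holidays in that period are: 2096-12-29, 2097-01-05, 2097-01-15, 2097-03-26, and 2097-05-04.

2096-12-07 is a Friday.
The range spans 225 days (inclusive of both endpoints).
225 = 7 × 32 + 1, so there are 32 full weeks plus 1 extra day.
Each full week contributes 5 weekdays (Mon–Fri): 32 × 5 = 160.
The 1 extra day is Friday — 1 of them qualifies.
Total: 160 + 1 = 161.
Holidays: 2096-12-29 (Sat); 2097-01-05 (Sat); 2097-01-15 (Tue); 2097-03-26 (Tue); 2097-05-04 (Sat).
2 of the 5 holidays fall on weekdays; the rest are weekends and were already excluded.
Business days: 161 − 2 = 159.

159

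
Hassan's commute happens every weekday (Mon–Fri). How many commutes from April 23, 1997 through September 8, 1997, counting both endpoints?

April 23, 1997 is a Wednesday.
The range spans 139 days (inclusive of both endpoints).
139 = 7 × 19 + 6, so there are 19 full weeks plus 6 extra days.
Each full week contributes 5 weekdays (Mon–Fri): 19 × 5 = 95.
The 6 extra days are Wednesday, Thursday, Friday, Saturday, Sunday, Monday — 4 of them qualify.
Total: 95 + 4 = 99.

99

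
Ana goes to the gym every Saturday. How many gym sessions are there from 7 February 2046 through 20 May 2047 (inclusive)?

67 Saturdays

7 February 2046 is a Wednesday.
From 7 February 2046 to 20 May 2047 is 468 days inclusive.
468 = 7 × 66 + 6, so there are 66 full weeks plus 6 extra days.
Each full week contributes one Saturday: 66 so far.
The 6 extra days are Wednesday, Thursday, Friday, Saturday, Sunday, Monday — 1 of them qualifies.
Total: 66 + 1 = 67.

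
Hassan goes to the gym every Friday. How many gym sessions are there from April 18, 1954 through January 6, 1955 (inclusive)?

37

April 18, 1954 is a Sunday.
The range spans 264 days (inclusive of both endpoints).
264 = 7 × 37 + 5, so there are 37 full weeks plus 5 extra days.
Each full week contributes one Friday: 37 so far.
The 5 extra days are Sunday, Monday, Tuesday, Wednesday, Thursday — none qualify.
Total: 37 + 0 = 37.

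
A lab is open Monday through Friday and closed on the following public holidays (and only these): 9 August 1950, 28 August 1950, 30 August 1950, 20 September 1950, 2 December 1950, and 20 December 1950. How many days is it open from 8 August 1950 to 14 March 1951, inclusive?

152 working days

8 August 1950 is a Tuesday.
From 8 August 1950 to 14 March 1951 is 219 days inclusive.
219 = 7 × 31 + 2, so there are 31 full weeks plus 2 extra days.
Each full week contributes 5 weekdays (Mon–Fri): 31 × 5 = 155.
The 2 extra days are Tue, Wed — 2 of them qualify.
Total: 155 + 2 = 157.
Holidays: 9 August 1950 (Wed); 28 August 1950 (Mon); 30 August 1950 (Wed); 20 September 1950 (Wed); 2 December 1950 (Sat); 20 December 1950 (Wed).
5 of the 6 holidays fall on weekdays; the rest are weekends and were already excluded.
Business days: 157 − 5 = 152.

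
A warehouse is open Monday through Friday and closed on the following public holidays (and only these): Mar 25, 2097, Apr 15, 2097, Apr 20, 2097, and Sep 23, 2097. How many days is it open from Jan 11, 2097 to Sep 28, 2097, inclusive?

Jan 11, 2097 is a Friday.
That's 261 days from start to end, counting both.
261 = 7 × 37 + 2, so there are 37 full weeks plus 2 extra days.
Each full week contributes 5 weekdays (Mon–Fri): 37 × 5 = 185.
The 2 extra days are Fri, Sat — 1 of them qualifies.
Total: 185 + 1 = 186.
Holidays: Mar 25, 2097 (Mon); Apr 15, 2097 (Mon); Apr 20, 2097 (Sat); Sep 23, 2097 (Mon).
3 of the 4 holidays fall on weekdays; the rest are weekends and were already excluded.
Business days: 186 − 3 = 183.

183 working days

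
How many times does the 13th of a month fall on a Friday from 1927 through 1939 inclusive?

23

Friday-the-13ths by year:
1927: May
1928: Jan, Apr, Jul
1929: Sep, Dec
1930: Jun
1931: Feb, Mar, Nov
1932: May
1933: Jan, Oct
1934: Apr, Jul
1935: Sep, Dec
1936: Mar, Nov
1937: Aug
1938: May
1939: Jan, Oct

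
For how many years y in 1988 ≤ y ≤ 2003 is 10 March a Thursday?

Day of week of March 10 in each year:
1988: Thu ✓, 1989: Fri, 1990: Sat, 1991: Sun, 1992: Tue, 1993: Wed, 1994: Thu ✓, 1995: Fri, 1996: Sun, 1997: Mon, 1998: Tue, 1999: Wed, 2000: Fri, 2001: Sat, 2002: Sun, 2003: Mon
Thursdays: 1988, 1994.

2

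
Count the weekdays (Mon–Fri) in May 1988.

May 1, 1988 is a Sunday.
That's 31 days from start to end, counting both.
31 = 7 × 4 + 3, so there are 4 full weeks plus 3 extra days.
Each full week contributes 5 weekdays (Mon–Fri): 4 × 5 = 20.
The 3 extra days are Sunday, Monday, Tuesday — 2 of them qualify.
Total: 20 + 2 = 22.

22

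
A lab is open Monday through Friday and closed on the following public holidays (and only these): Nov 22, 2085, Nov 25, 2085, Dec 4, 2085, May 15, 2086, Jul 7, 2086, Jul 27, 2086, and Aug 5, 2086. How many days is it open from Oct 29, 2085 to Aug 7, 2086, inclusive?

Oct 29, 2085 is a Monday.
The range spans 283 days (inclusive of both endpoints).
283 = 7 × 40 + 3, so there are 40 full weeks plus 3 extra days.
Each full week contributes 5 weekdays (Mon–Fri): 40 × 5 = 200.
The 3 extra days are Monday, Tuesday, Wednesday — 3 of them qualify.
Total: 200 + 3 = 203.
Holidays: Nov 22, 2085 (Thu); Nov 25, 2085 (Sun); Dec 4, 2085 (Tue); May 15, 2086 (Wed); Jul 7, 2086 (Sun); Jul 27, 2086 (Sat); Aug 5, 2086 (Mon).
4 of the 7 holidays fall on weekdays; the rest are weekends and were already excluded.
Business days: 203 − 4 = 199.

199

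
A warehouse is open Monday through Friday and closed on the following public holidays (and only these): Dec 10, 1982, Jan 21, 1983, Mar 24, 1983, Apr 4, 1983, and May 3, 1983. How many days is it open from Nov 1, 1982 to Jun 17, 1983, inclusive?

160

Nov 1, 1982 is a Monday.
The range spans 229 days (inclusive of both endpoints).
229 = 7 × 32 + 5, so there are 32 full weeks plus 5 extra days.
Each full week contributes 5 weekdays (Mon–Fri): 32 × 5 = 160.
The 5 extra days are Mon, Tue, Wed, Thu, Fri — 5 of them qualify.
Total: 160 + 5 = 165.
Holidays: Dec 10, 1982 (Fri); Jan 21, 1983 (Fri); Mar 24, 1983 (Thu); Apr 4, 1983 (Mon); May 3, 1983 (Tue).
All 5 holidays fall on weekdays, so subtract 5.
Business days: 165 − 5 = 160.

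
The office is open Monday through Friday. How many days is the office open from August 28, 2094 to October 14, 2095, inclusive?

August 28, 2094 is a Saturday.
That's 413 days from start to end, counting both.
413 = 7 × 59, so the span is exactly 59 full weeks.
Each full week contributes 5 weekdays (Mon–Fri): 59 × 5 = 295.

295 weekdays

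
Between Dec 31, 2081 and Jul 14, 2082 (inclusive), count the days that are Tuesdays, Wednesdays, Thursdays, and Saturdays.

112

Dec 31, 2081 is a Wednesday.
The range spans 196 days (inclusive of both endpoints).
196 = 7 × 28, so the span is exactly 28 full weeks.
Each full week contributes 4 days from the set (Tue, Wed, Thu, Sat): 28 × 4 = 112.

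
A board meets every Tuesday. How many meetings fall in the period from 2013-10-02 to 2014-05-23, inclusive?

33

2013-10-02 is a Wednesday.
The range spans 234 days (inclusive of both endpoints).
234 = 7 × 33 + 3, so there are 33 full weeks plus 3 extra days.
Each full week contributes one Tuesday: 33 so far.
The 3 extra days are Wednesday, Thursday, Friday — none qualify.
Total: 33 + 0 = 33.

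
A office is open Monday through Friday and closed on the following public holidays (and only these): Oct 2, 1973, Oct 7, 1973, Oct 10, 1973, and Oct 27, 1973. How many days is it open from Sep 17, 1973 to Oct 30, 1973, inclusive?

30

Sep 17, 1973 is a Monday.
From Sep 17, 1973 to Oct 30, 1973 is 44 days inclusive.
44 = 7 × 6 + 2, so there are 6 full weeks plus 2 extra days.
Each full week contributes 5 weekdays (Mon–Fri): 6 × 5 = 30.
The 2 extra days are Monday, Tuesday — 2 of them qualify.
Total: 30 + 2 = 32.
Holidays: Oct 2, 1973 (Tue); Oct 7, 1973 (Sun); Oct 10, 1973 (Wed); Oct 27, 1973 (Sat).
2 of the 4 holidays fall on weekdays; the rest are weekends and were already excluded.
Business days: 32 − 2 = 30.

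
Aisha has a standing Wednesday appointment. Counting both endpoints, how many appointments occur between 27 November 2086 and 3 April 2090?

27 November 2086 is a Wednesday.
The range spans 1224 days (inclusive of both endpoints).
1224 = 7 × 174 + 6, so there are 174 full weeks plus 6 extra days.
Each full week contributes one Wednesday: 174 so far.
The 6 extra days are Wednesday, Thursday, Friday, Saturday, Sunday, Monday — 1 of them qualifies.
Total: 174 + 1 = 175.

175 Wednesdays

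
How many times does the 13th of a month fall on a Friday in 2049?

1

The 13th falls on a Friday when the month's 13th has weekday Fri.
Jan 13 is Wed; Feb 13 is Sat; Mar 13 is Sat; Apr 13 is Tue; May 13 is Thu; Jun 13 is Sun; Jul 13 is Tue; Aug 13 is Fri ✓; Sep 13 is Mon; Oct 13 is Wed; Nov 13 is Sat; Dec 13 is Mon.
Friday the 13ths: Aug.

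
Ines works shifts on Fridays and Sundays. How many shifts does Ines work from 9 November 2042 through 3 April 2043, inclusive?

9 November 2042 is a Sunday.
The range spans 146 days (inclusive of both endpoints).
146 = 7 × 20 + 6, so there are 20 full weeks plus 6 extra days.
Each full week contributes 2 days from the set (Fri, Sun): 20 × 2 = 40.
The 6 extra days are Sun, Mon, Tue, Wed, Thu, Fri — 2 of them qualify.
Total: 40 + 2 = 42.

42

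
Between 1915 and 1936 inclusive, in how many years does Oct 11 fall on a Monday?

Day of week of October 11 in each year:
1915: Mon ✓, 1916: Wed, 1917: Thu, 1918: Fri, 1919: Sat, 1920: Mon ✓, 1921: Tue, 1922: Wed, 1923: Thu, 1924: Sat, 1925: Sun, 1926: Mon ✓, 1927: Tue, 1928: Thu, 1929: Fri, 1930: Sat, 1931: Sun, 1932: Tue, 1933: Wed, 1934: Thu, 1935: Fri, 1936: Sun
Mondays: 1915, 1920, 1926.

3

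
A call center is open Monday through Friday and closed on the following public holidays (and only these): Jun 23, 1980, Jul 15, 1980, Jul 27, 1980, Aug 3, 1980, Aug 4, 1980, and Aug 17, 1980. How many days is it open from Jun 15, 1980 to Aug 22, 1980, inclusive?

47 working days

Jun 15, 1980 is a Sunday.
From Jun 15, 1980 to Aug 22, 1980 is 69 days inclusive.
69 = 7 × 9 + 6, so there are 9 full weeks plus 6 extra days.
Each full week contributes 5 weekdays (Mon–Fri): 9 × 5 = 45.
The 6 extra days are Sunday, Monday, Tuesday, Wednesday, Thursday, Friday — 5 of them qualify.
Total: 45 + 5 = 50.
Holidays: Jun 23, 1980 (Mon); Jul 15, 1980 (Tue); Jul 27, 1980 (Sun); Aug 3, 1980 (Sun); Aug 4, 1980 (Mon); Aug 17, 1980 (Sun).
3 of the 6 holidays fall on weekdays; the rest are weekends and were already excluded.
Business days: 50 − 3 = 47.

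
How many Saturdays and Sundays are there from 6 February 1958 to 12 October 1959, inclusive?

6 February 1958 is a Thursday.
The range spans 614 days (inclusive of both endpoints).
614 = 7 × 87 + 5, so there are 87 full weeks plus 5 extra days.
Each full week contributes 2 weekend days (Sat, Sun): 87 × 2 = 174.
The 5 extra days are Thursday, Friday, Saturday, Sunday, Monday — 2 of them qualify.
Total: 174 + 2 = 176.

176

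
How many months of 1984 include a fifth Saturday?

4

A month has five Saturdays exactly when Saturday falls within its first (length − 28) days.
Jan: 31 days, starts Sun → 5 of Sun, Mon, Tue
Feb: 29 days, starts Wed → 5 of Wed
Mar: 31 days, starts Thu → 5 of Thu, Fri, Sat ✓
Apr: 30 days, starts Sun → 5 of Sun, Mon
May: 31 days, starts Tue → 5 of Tue, Wed, Thu
Jun: 30 days, starts Fri → 5 of Fri, Sat ✓
Jul: 31 days, starts Sun → 5 of Sun, Mon, Tue
Aug: 31 days, starts Wed → 5 of Wed, Thu, Fri
Sep: 30 days, starts Sat → 5 of Sat, Sun ✓
Oct: 31 days, starts Mon → 5 of Mon, Tue, Wed
Nov: 30 days, starts Thu → 5 of Thu, Fri
Dec: 31 days, starts Sat → 5 of Sat, Sun, Mon ✓
Months with five Saturdays: Mar, Jun, Sep, Dec.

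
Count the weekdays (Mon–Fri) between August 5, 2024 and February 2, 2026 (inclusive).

391

August 5, 2024 is a Monday.
From August 5, 2024 to February 2, 2026 is 547 days inclusive.
547 = 7 × 78 + 1, so there are 78 full weeks plus 1 extra day.
Each full week contributes 5 weekdays (Mon–Fri): 78 × 5 = 390.
The 1 extra day is Mon — 1 of them qualifies.
Total: 390 + 1 = 391.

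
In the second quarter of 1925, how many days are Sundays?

Apr 1, 1925 is a Wednesday.
From Apr 1, 1925 to Jun 30, 1925 is 91 days inclusive.
91 = 7 × 13, so the span is exactly 13 full weeks.
Each full week contributes one Sunday: 13 so far.
Total: 13.

13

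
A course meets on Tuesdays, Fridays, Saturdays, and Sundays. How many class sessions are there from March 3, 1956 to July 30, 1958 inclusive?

503

March 3, 1956 is a Saturday.
The range spans 880 days (inclusive of both endpoints).
880 = 7 × 125 + 5, so there are 125 full weeks plus 5 extra days.
Each full week contributes 4 days from the set (Tue, Fri, Sat, Sun): 125 × 4 = 500.
The 5 extra days are Sat, Sun, Mon, Tue, Wed — 3 of them qualify.
Total: 500 + 3 = 503.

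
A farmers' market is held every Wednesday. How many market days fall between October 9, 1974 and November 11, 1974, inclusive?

5 Wednesdays

October 9, 1974 is a Wednesday.
The range spans 34 days (inclusive of both endpoints).
34 = 7 × 4 + 6, so there are 4 full weeks plus 6 extra days.
Each full week contributes one Wednesday: 4 so far.
The 6 extra days are Wednesday, Thursday, Friday, Saturday, Sunday, Monday — 1 of them qualifies.
Total: 4 + 1 = 5.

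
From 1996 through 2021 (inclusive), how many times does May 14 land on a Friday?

Day of week of May 14 in each year:
1996: Tue, 1997: Wed, 1998: Thu, 1999: Fri ✓, 2000: Sun, 2001: Mon, 2002: Tue, 2003: Wed, 2004: Fri ✓, 2005: Sat, 2006: Sun, 2007: Mon, 2008: Wed, 2009: Thu, 2010: Fri ✓, 2011: Sat, 2012: Mon, 2013: Tue, 2014: Wed, 2015: Thu, 2016: Sat, 2017: Sun, 2018: Mon, 2019: Tue, 2020: Thu, 2021: Fri ✓
Fridays: 1999, 2004, 2010, 2021.

4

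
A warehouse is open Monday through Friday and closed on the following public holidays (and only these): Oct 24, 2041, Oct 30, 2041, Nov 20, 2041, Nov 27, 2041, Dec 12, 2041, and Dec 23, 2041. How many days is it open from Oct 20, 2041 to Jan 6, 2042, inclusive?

Oct 20, 2041 is a Sunday.
The range spans 79 days (inclusive of both endpoints).
79 = 7 × 11 + 2, so there are 11 full weeks plus 2 extra days.
Each full week contributes 5 weekdays (Mon–Fri): 11 × 5 = 55.
The 2 extra days are Sun, Mon — 1 of them qualifies.
Total: 55 + 1 = 56.
Holidays: Oct 24, 2041 (Thu); Oct 30, 2041 (Wed); Nov 20, 2041 (Wed); Nov 27, 2041 (Wed); Dec 12, 2041 (Thu); Dec 23, 2041 (Mon).
All 6 holidays fall on weekdays, so subtract 6.
Business days: 56 − 6 = 50.

50 working days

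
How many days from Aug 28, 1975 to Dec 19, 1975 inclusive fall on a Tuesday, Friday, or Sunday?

49

Aug 28, 1975 is a Thursday.
The range spans 114 days (inclusive of both endpoints).
114 = 7 × 16 + 2, so there are 16 full weeks plus 2 extra days.
Each full week contributes 3 days from the set (Tue, Fri, Sun): 16 × 3 = 48.
The 2 extra days are Thursday, Friday — 1 of them qualifies.
Total: 48 + 1 = 49.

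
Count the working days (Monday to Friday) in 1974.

261

January 1, 1974 is a Tuesday.
That's 365 days from start to end, counting both.
365 = 7 × 52 + 1, so there are 52 full weeks plus 1 extra day.
Each full week contributes 5 weekdays (Mon–Fri): 52 × 5 = 260.
The 1 extra day is Tuesday — 1 of them qualifies.
Total: 260 + 1 = 261.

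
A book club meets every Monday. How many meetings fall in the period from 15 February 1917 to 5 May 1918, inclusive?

15 February 1917 is a Thursday.
From 15 February 1917 to 5 May 1918 is 445 days inclusive.
445 = 7 × 63 + 4, so there are 63 full weeks plus 4 extra days.
Each full week contributes one Monday: 63 so far.
The 4 extra days are Thursday, Friday, Saturday, Sunday — none qualify.
Total: 63 + 0 = 63.

63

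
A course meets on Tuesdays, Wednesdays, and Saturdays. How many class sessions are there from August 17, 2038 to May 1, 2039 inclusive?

August 17, 2038 is a Tuesday.
The range spans 258 days (inclusive of both endpoints).
258 = 7 × 36 + 6, so there are 36 full weeks plus 6 extra days.
Each full week contributes 3 days from the set (Tue, Wed, Sat): 36 × 3 = 108.
The 6 extra days are Tuesday, Wednesday, Thursday, Friday, Saturday, Sunday — 3 of them qualify.
Total: 108 + 3 = 111.

111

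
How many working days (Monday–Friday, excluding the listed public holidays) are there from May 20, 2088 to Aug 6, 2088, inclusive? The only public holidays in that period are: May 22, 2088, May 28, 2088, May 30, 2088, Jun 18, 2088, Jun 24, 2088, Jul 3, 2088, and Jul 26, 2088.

May 20, 2088 is a Thursday.
That's 79 days from start to end, counting both.
79 = 7 × 11 + 2, so there are 11 full weeks plus 2 extra days.
Each full week contributes 5 weekdays (Mon–Fri): 11 × 5 = 55.
The 2 extra days are Thu, Fri — 2 of them qualify.
Total: 55 + 2 = 57.
Holidays: May 22, 2088 (Sat); May 28, 2088 (Fri); May 30, 2088 (Sun); Jun 18, 2088 (Fri); Jun 24, 2088 (Thu); Jul 3, 2088 (Sat); Jul 26, 2088 (Mon).
4 of the 7 holidays fall on weekdays; the rest are weekends and were already excluded.
Business days: 57 − 4 = 53.

53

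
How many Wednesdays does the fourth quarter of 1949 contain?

13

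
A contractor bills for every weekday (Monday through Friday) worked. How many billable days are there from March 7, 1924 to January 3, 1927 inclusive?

March 7, 1924 is a Friday.
That's 1033 days from start to end, counting both.
1033 = 7 × 147 + 4, so there are 147 full weeks plus 4 extra days.
Each full week contributes 5 weekdays (Mon–Fri): 147 × 5 = 735.
The 4 extra days are Fri, Sat, Sun, Mon — 2 of them qualify.
Total: 735 + 2 = 737.

737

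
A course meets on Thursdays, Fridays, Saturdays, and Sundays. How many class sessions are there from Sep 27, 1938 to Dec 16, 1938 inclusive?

Sep 27, 1938 is a Tuesday.
From Sep 27, 1938 to Dec 16, 1938 is 81 days inclusive.
81 = 7 × 11 + 4, so there are 11 full weeks plus 4 extra days.
Each full week contributes 4 days from the set (Thu, Fri, Sat, Sun): 11 × 4 = 44.
The 4 extra days are Tuesday, Wednesday, Thursday, Friday — 2 of them qualify.
Total: 44 + 2 = 46.

46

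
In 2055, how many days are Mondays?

52

2055-01-01 is a Friday.
From 2055-01-01 to 2055-12-31 is 365 days inclusive.
365 = 7 × 52 + 1, so there are 52 full weeks plus 1 extra day.
Each full week contributes one Monday: 52 so far.
The 1 extra day is Friday — none qualify.
Total: 52 + 0 = 52.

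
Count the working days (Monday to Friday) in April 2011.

Apr 1, 2011 is a Friday.
The range spans 30 days (inclusive of both endpoints).
30 = 7 × 4 + 2, so there are 4 full weeks plus 2 extra days.
Each full week contributes 5 weekdays (Mon–Fri): 4 × 5 = 20.
The 2 extra days are Friday, Saturday — 1 of them qualifies.
Total: 20 + 1 = 21.

21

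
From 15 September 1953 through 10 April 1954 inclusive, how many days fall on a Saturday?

30 Saturdays

15 September 1953 is a Tuesday.
The range spans 208 days (inclusive of both endpoints).
208 = 7 × 29 + 5, so there are 29 full weeks plus 5 extra days.
Each full week contributes one Saturday: 29 so far.
The 5 extra days are Tue, Wed, Thu, Fri, Sat — 1 of them qualifies.
Total: 29 + 1 = 30.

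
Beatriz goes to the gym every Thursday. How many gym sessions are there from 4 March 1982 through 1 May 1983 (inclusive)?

61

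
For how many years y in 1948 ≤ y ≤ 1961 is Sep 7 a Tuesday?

Day of week of September 7 in each year:
1948: Tue ✓, 1949: Wed, 1950: Thu, 1951: Fri, 1952: Sun, 1953: Mon, 1954: Tue ✓, 1955: Wed, 1956: Fri, 1957: Sat, 1958: Sun, 1959: Mon, 1960: Wed, 1961: Thu
Tuesdays: 1948, 1954.

2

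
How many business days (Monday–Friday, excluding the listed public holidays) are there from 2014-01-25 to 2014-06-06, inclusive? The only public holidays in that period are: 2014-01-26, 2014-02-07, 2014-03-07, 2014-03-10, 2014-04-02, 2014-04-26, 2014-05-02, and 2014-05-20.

89 business days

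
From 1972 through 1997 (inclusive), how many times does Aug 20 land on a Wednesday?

Day of week of August 20 in each year:
1972: Sun, 1973: Mon, 1974: Tue, 1975: Wed ✓, 1976: Fri, 1977: Sat, 1978: Sun, 1979: Mon, 1980: Wed ✓, 1981: Thu, 1982: Fri, 1983: Sat, 1984: Mon, 1985: Tue, 1986: Wed ✓, 1987: Thu, 1988: Sat, 1989: Sun, 1990: Mon, 1991: Tue, 1992: Thu, 1993: Fri, 1994: Sat, 1995: Sun, 1996: Tue, 1997: Wed ✓
Wednesdays: 1975, 1980, 1986, 1997.

4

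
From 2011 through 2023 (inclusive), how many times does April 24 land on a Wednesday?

2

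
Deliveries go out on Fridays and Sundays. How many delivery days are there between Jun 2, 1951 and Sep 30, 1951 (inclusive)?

Jun 2, 1951 is a Saturday.
That's 121 days from start to end, counting both.
121 = 7 × 17 + 2, so there are 17 full weeks plus 2 extra days.
Each full week contributes 2 days from the set (Fri, Sun): 17 × 2 = 34.
The 2 extra days are Saturday, Sunday — 1 of them qualifies.
Total: 34 + 1 = 35.

35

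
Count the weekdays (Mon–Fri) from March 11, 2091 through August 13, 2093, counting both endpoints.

634

March 11, 2091 is a Sunday.
That's 887 days from start to end, counting both.
887 = 7 × 126 + 5, so there are 126 full weeks plus 5 extra days.
Each full week contributes 5 weekdays (Mon–Fri): 126 × 5 = 630.
The 5 extra days are Sunday, Monday, Tuesday, Wednesday, Thursday — 4 of them qualify.
Total: 630 + 4 = 634.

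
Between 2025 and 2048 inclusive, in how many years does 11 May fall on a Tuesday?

3

Day of week of May 11 in each year:
2025: Sun, 2026: Mon, 2027: Tue ✓, 2028: Thu, 2029: Fri, 2030: Sat, 2031: Sun, 2032: Tue ✓, 2033: Wed, 2034: Thu, 2035: Fri, 2036: Sun, 2037: Mon, 2038: Tue ✓, 2039: Wed, 2040: Fri, 2041: Sat, 2042: Sun, 2043: Mon, 2044: Wed, 2045: Thu, 2046: Fri, 2047: Sat, 2048: Mon
Tuesdays: 2027, 2032, 2038.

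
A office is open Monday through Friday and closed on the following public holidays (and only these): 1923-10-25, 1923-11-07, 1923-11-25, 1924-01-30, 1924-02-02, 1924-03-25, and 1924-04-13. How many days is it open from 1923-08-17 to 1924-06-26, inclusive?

221

1923-08-17 is a Friday.
The range spans 315 days (inclusive of both endpoints).
315 = 7 × 45, so the span is exactly 45 full weeks.
Each full week contributes 5 weekdays (Mon–Fri): 45 × 5 = 225.
Holidays: 1923-10-25 (Thu); 1923-11-07 (Wed); 1923-11-25 (Sun); 1924-01-30 (Wed); 1924-02-02 (Sat); 1924-03-25 (Tue); 1924-04-13 (Sun).
4 of the 7 holidays fall on weekdays; the rest are weekends and were already excluded.
Business days: 225 − 4 = 221.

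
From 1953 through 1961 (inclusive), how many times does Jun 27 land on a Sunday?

Day of week of June 27 in each year:
1953: Sat, 1954: Sun ✓, 1955: Mon, 1956: Wed, 1957: Thu, 1958: Fri, 1959: Sat, 1960: Mon, 1961: Tue
Sundays: 1954.

1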